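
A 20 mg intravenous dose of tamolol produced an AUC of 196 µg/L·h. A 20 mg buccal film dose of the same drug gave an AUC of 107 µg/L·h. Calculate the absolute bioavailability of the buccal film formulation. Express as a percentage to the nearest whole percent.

F = 55%

F = (AUC_ev / D_ev) / (AUC_iv / D_iv)
  = (107/20) / (196/20)
  = 5.35 / 9.8 = 0.5459
  = 54.59%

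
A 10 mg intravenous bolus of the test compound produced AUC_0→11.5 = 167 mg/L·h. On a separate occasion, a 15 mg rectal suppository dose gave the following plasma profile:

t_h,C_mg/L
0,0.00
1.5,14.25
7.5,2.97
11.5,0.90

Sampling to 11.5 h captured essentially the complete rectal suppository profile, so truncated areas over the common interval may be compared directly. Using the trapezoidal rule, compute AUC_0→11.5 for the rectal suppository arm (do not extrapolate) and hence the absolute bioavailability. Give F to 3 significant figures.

Trapezoidal AUC_0→11.5 (rectal suppository):
  [0→1.5]: (0.00+14.25)/2 × 1.5 = 10.6875
  [1.5→7.5]: (14.25+2.97)/2 × 6 = 51.66
  [7.5→11.5]: (2.97+0.90)/2 × 4 = 7.74
  Sum = 70.0875 mg/L·h
F = (AUC_ev/D_ev)/(AUC_iv/D_iv) = (70.0875/15)/(167/10) = 4.6725/16.7 = 0.2798

F = 0.280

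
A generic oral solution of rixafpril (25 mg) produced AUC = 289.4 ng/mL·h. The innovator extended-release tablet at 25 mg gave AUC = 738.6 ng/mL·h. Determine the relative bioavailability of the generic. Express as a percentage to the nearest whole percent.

F_rel = (AUC_test/D_test) / (AUC_ref/D_ref)
      = (289.4/25) / (738.6/25)
      = 11.576 / 29.544 = 0.3918 = 39.18%

F_rel = 39%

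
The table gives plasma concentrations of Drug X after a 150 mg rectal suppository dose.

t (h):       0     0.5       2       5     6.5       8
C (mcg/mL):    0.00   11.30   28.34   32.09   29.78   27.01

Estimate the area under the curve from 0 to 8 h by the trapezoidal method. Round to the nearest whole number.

Trapezoidal AUC_0→8:
  [0→0.5]: (0.00+11.30)/2 × 0.5 = 2.825
  [0.5→2]: (11.30+28.34)/2 × 1.5 = 29.73
  [2→5]: (28.34+32.09)/2 × 3 = 90.645
  [5→6.5]: (32.09+29.78)/2 × 1.5 = 46.4025
  [6.5→8]: (29.78+27.01)/2 × 1.5 = 42.5925
  Sum = 212.195 mcg/mL·h

AUC = 212 mcg/mL·h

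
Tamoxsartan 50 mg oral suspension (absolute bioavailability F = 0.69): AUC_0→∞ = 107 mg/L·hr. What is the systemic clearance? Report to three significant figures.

CL = F × Dose / AUC_0→∞
   = 0.69 × 50 / 107 = 0.32243 L/hr

CL = 0.322 L/hr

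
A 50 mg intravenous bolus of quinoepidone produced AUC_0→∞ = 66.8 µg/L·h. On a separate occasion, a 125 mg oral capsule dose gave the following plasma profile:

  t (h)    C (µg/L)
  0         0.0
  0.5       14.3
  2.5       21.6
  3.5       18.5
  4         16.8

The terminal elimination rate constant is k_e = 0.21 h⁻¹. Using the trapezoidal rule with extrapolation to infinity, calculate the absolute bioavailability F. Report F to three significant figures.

F = 0.888

Trapezoidal AUC_0→4 (oral capsule):
  [0→0.5]: (0.0+14.3)/2 × 0.5 = 3.575
  [0.5→2.5]: (14.3+21.6)/2 × 2 = 35.9
  [2.5→3.5]: (21.6+18.5)/2 × 1 = 20.05
  [3.5→4]: (18.5+16.8)/2 × 0.5 = 8.825
  Sum = 68.35 µg/L·h
Tail: C_last/k_e = 16.8/0.21 = 80.000
AUC_0→∞ (oral capsule) = 68.35 + 80.000 = 148.35 µg/L·h
F = (AUC_ev/D_ev)/(AUC_iv/D_iv) = (148.35/125)/(66.8/50) = 1.1868/1.336 = 0.8883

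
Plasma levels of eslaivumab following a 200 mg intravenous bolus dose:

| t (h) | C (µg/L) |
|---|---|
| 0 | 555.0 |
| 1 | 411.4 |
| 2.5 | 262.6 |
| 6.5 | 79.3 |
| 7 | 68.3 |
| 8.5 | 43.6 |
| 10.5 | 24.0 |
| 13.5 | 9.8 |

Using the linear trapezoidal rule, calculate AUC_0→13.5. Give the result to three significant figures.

AUC = 1910 µg/L·h

Trapezoidal AUC_0→13.5:
  [0→1]: (555.0+411.4)/2 × 1 = 483.2
  [1→2.5]: (411.4+262.6)/2 × 1.5 = 505.5
  [2.5→6.5]: (262.6+79.3)/2 × 4 = 683.8
  [6.5→7]: (79.3+68.3)/2 × 0.5 = 36.9
  [7→8.5]: (68.3+43.6)/2 × 1.5 = 83.925
  [8.5→10.5]: (43.6+24.0)/2 × 2 = 67.6
  [10.5→13.5]: (24.0+9.8)/2 × 3 = 50.7
  Sum = 1911.625 µg/L·h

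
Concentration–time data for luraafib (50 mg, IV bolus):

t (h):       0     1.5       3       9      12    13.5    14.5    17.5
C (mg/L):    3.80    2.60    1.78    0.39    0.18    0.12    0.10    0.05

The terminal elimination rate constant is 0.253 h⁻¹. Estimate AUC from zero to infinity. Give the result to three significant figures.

Trapezoidal AUC_0→17.5:
  [0→1.5]: (3.80+2.60)/2 × 1.5 = 4.8
  [1.5→3]: (2.60+1.78)/2 × 1.5 = 3.285
  [3→9]: (1.78+0.39)/2 × 6 = 6.51
  [9→12]: (0.39+0.18)/2 × 3 = 0.855
  [12→13.5]: (0.18+0.12)/2 × 1.5 = 0.225
  [13.5→14.5]: (0.12+0.10)/2 × 1 = 0.11
  [14.5→17.5]: (0.10+0.05)/2 × 3 = 0.225
  Sum = 16.01 mg/L·h
Extrapolated tail: C_last / k_e = 0.05 / 0.253 = 0.198
AUC_0→∞ = 16.01 + 0.198 = 16.208 mg/L·h

AUC = 16.2 mg/L·h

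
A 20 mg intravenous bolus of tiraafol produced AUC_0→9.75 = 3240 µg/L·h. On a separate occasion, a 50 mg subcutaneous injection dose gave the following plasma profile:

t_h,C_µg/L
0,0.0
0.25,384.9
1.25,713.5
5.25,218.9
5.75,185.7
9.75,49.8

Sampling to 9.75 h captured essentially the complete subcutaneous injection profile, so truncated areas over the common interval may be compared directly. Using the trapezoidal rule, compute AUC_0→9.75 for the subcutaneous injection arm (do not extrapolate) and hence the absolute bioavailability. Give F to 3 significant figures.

Trapezoidal AUC_0→9.75 (subcutaneous injection):
  [0→0.25]: (0.0+384.9)/2 × 0.25 = 48.1125
  [0.25→1.25]: (384.9+713.5)/2 × 1 = 549.2
  [1.25→5.25]: (713.5+218.9)/2 × 4 = 1864.8
  [5.25→5.75]: (218.9+185.7)/2 × 0.5 = 101.15
  [5.75→9.75]: (185.7+49.8)/2 × 4 = 471.0
  Sum = 3034.2625 µg/L·h
F = (AUC_ev/D_ev)/(AUC_iv/D_iv) = (3034.2625/50)/(3240/20) = 60.68525/162 = 0.3746

F = 0.375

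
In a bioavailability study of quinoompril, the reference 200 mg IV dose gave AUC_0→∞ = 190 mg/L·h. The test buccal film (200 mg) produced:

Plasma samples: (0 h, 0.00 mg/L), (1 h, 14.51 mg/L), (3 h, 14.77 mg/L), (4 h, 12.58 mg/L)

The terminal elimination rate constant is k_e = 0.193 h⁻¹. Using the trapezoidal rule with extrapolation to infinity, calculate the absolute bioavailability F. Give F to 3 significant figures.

F = 0.607

Trapezoidal AUC_0→4 (buccal film):
  [0→1]: (0.00+14.51)/2 × 1 = 7.255
  [1→3]: (14.51+14.77)/2 × 2 = 29.28
  [3→4]: (14.77+12.58)/2 × 1 = 13.675
  Sum = 50.21 mg/L·h
Tail: C_last/k_e = 12.58/0.193 = 65.181
AUC_0→∞ (buccal film) = 50.21 + 65.181 = 115.391 mg/L·h
F = (AUC_ev/D_ev)/(AUC_iv/D_iv) = (115.391/200)/(190/200) = 0.576955/0.95 = 0.6073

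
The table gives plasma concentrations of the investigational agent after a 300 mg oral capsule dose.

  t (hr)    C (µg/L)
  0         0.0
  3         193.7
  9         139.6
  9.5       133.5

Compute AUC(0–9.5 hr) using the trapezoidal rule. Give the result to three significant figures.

AUC = 1360 µg/L·hr

Trapezoidal AUC_0→9.5:
  [0→3]: (0.0+193.7)/2 × 3 = 290.55
  [3→9]: (193.7+139.6)/2 × 6 = 999.9
  [9→9.5]: (139.6+133.5)/2 × 0.5 = 68.275
  Sum = 1358.725 µg/L·hr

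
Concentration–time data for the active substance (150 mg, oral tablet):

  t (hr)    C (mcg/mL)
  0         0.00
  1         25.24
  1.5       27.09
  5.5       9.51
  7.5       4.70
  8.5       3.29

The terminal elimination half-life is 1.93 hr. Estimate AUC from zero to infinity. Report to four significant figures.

Trapezoidal AUC_0→8.5:
  [0→1]: (0.00+25.24)/2 × 1 = 12.62
  [1→1.5]: (25.24+27.09)/2 × 0.5 = 13.0825
  [1.5→5.5]: (27.09+9.51)/2 × 4 = 73.2
  [5.5→7.5]: (9.51+4.70)/2 × 2 = 14.21
  [7.5→8.5]: (4.70+3.29)/2 × 1 = 3.995
  Sum = 117.1075 mcg/mL·hr
k_e = ln2 / t½ = 0.693147 / 1.93 = 0.3591 hr^-1
Extrapolated tail: C_last / k_e = 3.29 / 0.3591 = 9.162
AUC_0→∞ = 117.1075 + 9.162 = 126.2695 mcg/mL·hr

AUC = 126.3 mcg/mL·hr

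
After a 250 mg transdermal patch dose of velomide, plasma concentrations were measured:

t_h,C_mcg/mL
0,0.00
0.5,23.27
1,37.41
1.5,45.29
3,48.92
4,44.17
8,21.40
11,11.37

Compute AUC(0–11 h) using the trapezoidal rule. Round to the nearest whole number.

AUC = 339 mcg/mL·h

Trapezoidal AUC_0→11:
  [0→0.5]: (0.00+23.27)/2 × 0.5 = 5.8175
  [0.5→1]: (23.27+37.41)/2 × 0.5 = 15.17
  [1→1.5]: (37.41+45.29)/2 × 0.5 = 20.675
  [1.5→3]: (45.29+48.92)/2 × 1.5 = 70.6575
  [3→4]: (48.92+44.17)/2 × 1 = 46.545
  [4→8]: (44.17+21.40)/2 × 4 = 131.14
  [8→11]: (21.40+11.37)/2 × 3 = 49.155
  Sum = 339.16 mcg/mL·h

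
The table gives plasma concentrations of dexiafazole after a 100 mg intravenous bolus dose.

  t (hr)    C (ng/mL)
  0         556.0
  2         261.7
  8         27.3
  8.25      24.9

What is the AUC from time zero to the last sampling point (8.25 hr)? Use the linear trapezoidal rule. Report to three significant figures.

Trapezoidal AUC_0→8.25:
  [0→2]: (556.0+261.7)/2 × 2 = 817.7
  [2→8]: (261.7+27.3)/2 × 6 = 867.0
  [8→8.25]: (27.3+24.9)/2 × 0.25 = 6.525
  Sum = 1691.225 ng/mL·hr

AUC = 1690 ng/mL·hr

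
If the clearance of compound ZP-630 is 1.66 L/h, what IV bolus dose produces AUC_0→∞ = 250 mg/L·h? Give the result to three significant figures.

Dose = 415 mg

Dose_iv = CL × AUC_0→∞
     = 1.66 × 250 = 415 mg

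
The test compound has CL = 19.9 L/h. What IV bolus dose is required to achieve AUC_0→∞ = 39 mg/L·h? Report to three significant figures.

Dose = 776 mg

Dose_iv = CL × AUC_0→∞
     = 19.9 × 39 = 776.1 mg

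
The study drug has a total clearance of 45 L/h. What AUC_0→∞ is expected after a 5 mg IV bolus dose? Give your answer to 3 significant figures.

AUC = 0.111 mg/L·h

AUC_0→∞ = Dose_iv / CL
        = 5 / 45 = 0.111111 mg/L·h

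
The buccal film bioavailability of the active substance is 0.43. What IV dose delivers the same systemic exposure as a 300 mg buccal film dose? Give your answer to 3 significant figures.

D_iv = 129 mg

Systemic exposure from an extravascular dose = F × D_ev, so the equivalent IV dose is F × D_ev.
D_iv = F × D_ev = 0.43 × 300 = 129 mg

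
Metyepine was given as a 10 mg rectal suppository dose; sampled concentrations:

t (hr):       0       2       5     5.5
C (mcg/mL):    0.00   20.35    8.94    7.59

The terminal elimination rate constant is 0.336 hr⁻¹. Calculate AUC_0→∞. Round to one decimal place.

AUC = 91.0 mcg/mL·hr

Trapezoidal AUC_0→5.5:
  [0→2]: (0.00+20.35)/2 × 2 = 20.35
  [2→5]: (20.35+8.94)/2 × 3 = 43.935
  [5→5.5]: (8.94+7.59)/2 × 0.5 = 4.1325
  Sum = 68.4175 mcg/mL·hr
Extrapolated tail: C_last / k_e = 7.59 / 0.336 = 22.589
AUC_0→∞ = 68.4175 + 22.589 = 91.0065 mcg/mL·hr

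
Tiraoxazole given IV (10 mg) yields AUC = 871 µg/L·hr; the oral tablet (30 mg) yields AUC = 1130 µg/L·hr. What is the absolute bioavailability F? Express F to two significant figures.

F = 0.43

F = (AUC_ev / D_ev) / (AUC_iv / D_iv)
  = (1130/30) / (871/10)
  = 37.6667 / 87.1 = 0.4325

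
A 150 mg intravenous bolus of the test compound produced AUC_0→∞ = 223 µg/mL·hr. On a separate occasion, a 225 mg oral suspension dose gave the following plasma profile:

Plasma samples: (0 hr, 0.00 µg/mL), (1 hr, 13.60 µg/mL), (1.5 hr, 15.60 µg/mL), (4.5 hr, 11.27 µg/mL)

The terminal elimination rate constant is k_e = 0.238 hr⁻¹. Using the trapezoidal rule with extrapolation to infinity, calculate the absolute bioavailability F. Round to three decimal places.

Trapezoidal AUC_0→4.5 (oral suspension):
  [0→1]: (0.00+13.60)/2 × 1 = 6.8
  [1→1.5]: (13.60+15.60)/2 × 0.5 = 7.3
  [1.5→4.5]: (15.60+11.27)/2 × 3 = 40.305
  Sum = 54.405 µg/mL·hr
Tail: C_last/k_e = 11.27/0.238 = 47.353
AUC_0→∞ (oral suspension) = 54.405 + 47.353 = 101.758 µg/mL·hr
F = (AUC_ev/D_ev)/(AUC_iv/D_iv) = (101.758/225)/(223/150) = 0.452258/1.48667 = 0.3042

F = 0.304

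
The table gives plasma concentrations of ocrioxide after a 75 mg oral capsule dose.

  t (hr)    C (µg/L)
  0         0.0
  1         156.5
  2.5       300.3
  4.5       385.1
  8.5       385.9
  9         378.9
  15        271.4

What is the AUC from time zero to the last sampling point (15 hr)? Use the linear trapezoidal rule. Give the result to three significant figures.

Trapezoidal AUC_0→15:
  [0→1]: (0.0+156.5)/2 × 1 = 78.25
  [1→2.5]: (156.5+300.3)/2 × 1.5 = 342.6
  [2.5→4.5]: (300.3+385.1)/2 × 2 = 685.4
  [4.5→8.5]: (385.1+385.9)/2 × 4 = 1542.0
  [8.5→9]: (385.9+378.9)/2 × 0.5 = 191.2
  [9→15]: (378.9+271.4)/2 × 6 = 1950.9
  Sum = 4790.35 µg/L·hr

AUC = 4790 µg/L·hr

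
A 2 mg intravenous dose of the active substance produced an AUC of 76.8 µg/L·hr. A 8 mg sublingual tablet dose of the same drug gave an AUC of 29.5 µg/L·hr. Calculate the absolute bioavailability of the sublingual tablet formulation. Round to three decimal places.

F = 0.096

F = (AUC_ev / D_ev) / (AUC_iv / D_iv)
  = (29.5/8) / (76.8/2)
  = 3.6875 / 38.4 = 0.0960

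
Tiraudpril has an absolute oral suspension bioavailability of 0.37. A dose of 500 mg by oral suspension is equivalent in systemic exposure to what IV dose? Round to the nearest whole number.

D_iv = 185 mg

Systemic exposure from an extravascular dose = F × D_ev, so the equivalent IV dose is F × D_ev.
D_iv = F × D_ev = 0.37 × 500 = 185 mg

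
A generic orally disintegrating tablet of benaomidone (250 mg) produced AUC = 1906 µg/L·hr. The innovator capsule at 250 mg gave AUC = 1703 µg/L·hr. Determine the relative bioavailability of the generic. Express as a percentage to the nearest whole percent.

F_rel = 112%

F_rel = (AUC_test/D_test) / (AUC_ref/D_ref)
      = (1906/250) / (1703/250)
      = 7.624 / 6.812 = 1.1192 = 111.92%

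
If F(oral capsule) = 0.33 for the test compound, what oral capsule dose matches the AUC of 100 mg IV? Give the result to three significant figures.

For equal systemic exposure: F × D_ev = D_iv
D_ev = D_iv / F = 100 / 0.33 = 303.03 mg

D_oral = 303 mg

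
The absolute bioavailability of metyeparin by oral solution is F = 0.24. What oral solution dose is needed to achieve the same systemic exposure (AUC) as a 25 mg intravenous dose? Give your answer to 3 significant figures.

D_oral = 104 mg

For equal systemic exposure: F × D_ev = D_iv
D_ev = D_iv / F = 25 / 0.24 = 104.167 mg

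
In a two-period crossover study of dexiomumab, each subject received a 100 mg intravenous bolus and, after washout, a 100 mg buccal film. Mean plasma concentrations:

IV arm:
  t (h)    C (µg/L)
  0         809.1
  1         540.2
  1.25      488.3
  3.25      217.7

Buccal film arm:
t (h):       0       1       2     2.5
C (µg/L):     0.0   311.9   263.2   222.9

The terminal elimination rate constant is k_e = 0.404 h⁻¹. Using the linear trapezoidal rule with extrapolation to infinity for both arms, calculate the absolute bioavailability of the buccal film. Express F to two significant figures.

F = 0.55

Trapezoidal AUC_0→3.25 (IV):
  [0→1]: (809.1+540.2)/2 × 1 = 674.65
  [1→1.25]: (540.2+488.3)/2 × 0.25 = 128.5625
  [1.25→3.25]: (488.3+217.7)/2 × 2 = 706.0
  Sum = 1509.2125 µg/L·h
IV tail: 217.7/0.404 = 538.861; AUC_iv,0→∞ = 1509.2125 + 538.861 = 2048.0735 µg/L·h
Trapezoidal AUC_0→2.5 (buccal film):
  [0→1]: (0.0+311.9)/2 × 1 = 155.95
  [1→2]: (311.9+263.2)/2 × 1 = 287.55
  [2→2.5]: (263.2+222.9)/2 × 0.5 = 121.525
  Sum = 565.025 µg/L·h
buccal film tail: 222.9/0.404 = 551.733; AUC_ev,0→∞ = 565.025 + 551.733 = 1116.758 µg/L·h
F = (AUC_ev/D_ev)/(AUC_iv/D_iv) = (1116.758/100)/(2048.0735/100) = 11.16758/20.480735 = 0.5453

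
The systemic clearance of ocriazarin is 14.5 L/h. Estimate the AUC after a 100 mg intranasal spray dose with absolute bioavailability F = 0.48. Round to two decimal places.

AUC_0→∞ = F × Dose / CL
        = 0.48 × 100 / 14.5 = 3.31034 mg/L·h

AUC = 3.31 mg/L·h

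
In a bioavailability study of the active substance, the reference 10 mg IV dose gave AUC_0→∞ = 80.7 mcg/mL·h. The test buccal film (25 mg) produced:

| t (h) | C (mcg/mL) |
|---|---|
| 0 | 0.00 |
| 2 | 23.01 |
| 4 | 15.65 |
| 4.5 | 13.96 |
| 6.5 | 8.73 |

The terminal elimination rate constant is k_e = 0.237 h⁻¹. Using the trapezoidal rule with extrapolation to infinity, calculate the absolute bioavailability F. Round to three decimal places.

Trapezoidal AUC_0→6.5 (buccal film):
  [0→2]: (0.00+23.01)/2 × 2 = 23.01
  [2→4]: (23.01+15.65)/2 × 2 = 38.66
  [4→4.5]: (15.65+13.96)/2 × 0.5 = 7.4025
  [4.5→6.5]: (13.96+8.73)/2 × 2 = 22.69
  Sum = 91.7625 mcg/mL·h
Tail: C_last/k_e = 8.73/0.237 = 36.835
AUC_0→∞ (buccal film) = 91.7625 + 36.835 = 128.5975 mcg/mL·h
F = (AUC_ev/D_ev)/(AUC_iv/D_iv) = (128.5975/25)/(80.7/10) = 5.1439/8.07 = 0.6374

F = 0.637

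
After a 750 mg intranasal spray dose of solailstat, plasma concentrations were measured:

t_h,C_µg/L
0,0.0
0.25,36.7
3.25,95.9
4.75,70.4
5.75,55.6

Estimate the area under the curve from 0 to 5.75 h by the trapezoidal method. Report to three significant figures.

AUC = 391 µg/L·h

Trapezoidal AUC_0→5.75:
  [0→0.25]: (0.0+36.7)/2 × 0.25 = 4.5875
  [0.25→3.25]: (36.7+95.9)/2 × 3 = 198.9
  [3.25→4.75]: (95.9+70.4)/2 × 1.5 = 124.725
  [4.75→5.75]: (70.4+55.6)/2 × 1 = 63.0
  Sum = 391.2125 µg/L·h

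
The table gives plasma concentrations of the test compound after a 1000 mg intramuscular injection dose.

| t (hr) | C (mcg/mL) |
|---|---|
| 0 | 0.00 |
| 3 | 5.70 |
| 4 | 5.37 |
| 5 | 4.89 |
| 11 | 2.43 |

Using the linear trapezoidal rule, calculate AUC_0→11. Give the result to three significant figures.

Trapezoidal AUC_0→11:
  [0→3]: (0.00+5.70)/2 × 3 = 8.55
  [3→4]: (5.70+5.37)/2 × 1 = 5.535
  [4→5]: (5.37+4.89)/2 × 1 = 5.13
  [5→11]: (4.89+2.43)/2 × 6 = 21.96
  Sum = 41.175 mcg/mL·hr

AUC = 41.2 mcg/mL·hr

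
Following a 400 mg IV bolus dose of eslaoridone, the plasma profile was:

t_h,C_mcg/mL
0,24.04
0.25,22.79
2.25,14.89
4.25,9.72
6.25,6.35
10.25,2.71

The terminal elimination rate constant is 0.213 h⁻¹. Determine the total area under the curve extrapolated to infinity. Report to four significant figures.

Trapezoidal AUC_0→10.25:
  [0→0.25]: (24.04+22.79)/2 × 0.25 = 5.85375
  [0.25→2.25]: (22.79+14.89)/2 × 2 = 37.68
  [2.25→4.25]: (14.89+9.72)/2 × 2 = 24.61
  [4.25→6.25]: (9.72+6.35)/2 × 2 = 16.07
  [6.25→10.25]: (6.35+2.71)/2 × 4 = 18.12
  Sum = 102.33375 mcg/mL·h
Extrapolated tail: C_last / k_e = 2.71 / 0.213 = 12.723
AUC_0→∞ = 102.33375 + 12.723 = 115.05675 mcg/mL·h

AUC = 115.1 mcg/mL·h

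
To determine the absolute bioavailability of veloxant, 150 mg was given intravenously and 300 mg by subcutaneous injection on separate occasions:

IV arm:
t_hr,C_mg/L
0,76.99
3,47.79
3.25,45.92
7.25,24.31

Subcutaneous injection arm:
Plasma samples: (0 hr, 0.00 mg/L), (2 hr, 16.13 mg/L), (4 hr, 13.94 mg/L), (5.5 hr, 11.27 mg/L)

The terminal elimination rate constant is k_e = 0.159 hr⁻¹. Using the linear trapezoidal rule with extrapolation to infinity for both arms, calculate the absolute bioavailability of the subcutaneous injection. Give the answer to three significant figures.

Trapezoidal AUC_0→7.25 (IV):
  [0→3]: (76.99+47.79)/2 × 3 = 187.17
  [3→3.25]: (47.79+45.92)/2 × 0.25 = 11.71375
  [3.25→7.25]: (45.92+24.31)/2 × 4 = 140.46
  Sum = 339.34375 mg/L·hr
IV tail: 24.31/0.159 = 152.893; AUC_iv,0→∞ = 339.34375 + 152.893 = 492.23675 mg/L·hr
Trapezoidal AUC_0→5.5 (subcutaneous injection):
  [0→2]: (0.00+16.13)/2 × 2 = 16.13
  [2→4]: (16.13+13.94)/2 × 2 = 30.07
  [4→5.5]: (13.94+11.27)/2 × 1.5 = 18.9075
  Sum = 65.1075 mg/L·hr
subcutaneous injection tail: 11.27/0.159 = 70.881; AUC_ev,0→∞ = 65.1075 + 70.881 = 135.9885 mg/L·hr
F = (AUC_ev/D_ev)/(AUC_iv/D_iv) = (135.9885/300)/(492.23675/150) = 0.453295/3.28158 = 0.1381

F = 0.138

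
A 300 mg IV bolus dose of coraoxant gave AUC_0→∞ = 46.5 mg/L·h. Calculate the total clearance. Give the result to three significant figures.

CL = Dose_iv / AUC_0→∞
   = 300 / 46.5 = 6.45161 L/h

CL = 6.45 L/h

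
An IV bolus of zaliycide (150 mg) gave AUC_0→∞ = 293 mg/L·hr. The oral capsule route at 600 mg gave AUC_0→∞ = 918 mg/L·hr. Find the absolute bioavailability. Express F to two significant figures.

F = 0.78

F = (AUC_ev / D_ev) / (AUC_iv / D_iv)
  = (918/600) / (293/150)
  = 1.53 / 1.95333 = 0.7833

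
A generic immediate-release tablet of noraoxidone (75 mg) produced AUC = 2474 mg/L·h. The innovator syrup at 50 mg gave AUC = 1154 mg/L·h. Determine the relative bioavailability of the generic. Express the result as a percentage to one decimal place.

F_rel = 142.9%

F_rel = (AUC_test/D_test) / (AUC_ref/D_ref)
      = (2474/75) / (1154/50)
      = 32.9867 / 23.08 = 1.4292 = 142.92%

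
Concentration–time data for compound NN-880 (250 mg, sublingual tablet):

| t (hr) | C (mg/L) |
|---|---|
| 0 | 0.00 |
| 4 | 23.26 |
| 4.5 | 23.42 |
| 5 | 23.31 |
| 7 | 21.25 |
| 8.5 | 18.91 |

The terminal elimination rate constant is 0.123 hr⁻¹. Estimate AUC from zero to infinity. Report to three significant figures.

AUC = 298 mg/L·hr

Trapezoidal AUC_0→8.5:
  [0→4]: (0.00+23.26)/2 × 4 = 46.52
  [4→4.5]: (23.26+23.42)/2 × 0.5 = 11.67
  [4.5→5]: (23.42+23.31)/2 × 0.5 = 11.6825
  [5→7]: (23.31+21.25)/2 × 2 = 44.56
  [7→8.5]: (21.25+18.91)/2 × 1.5 = 30.12
  Sum = 144.5525 mg/L·hr
Extrapolated tail: C_last / k_e = 18.91 / 0.123 = 153.740
AUC_0→∞ = 144.5525 + 153.740 = 298.2925 mg/L·hr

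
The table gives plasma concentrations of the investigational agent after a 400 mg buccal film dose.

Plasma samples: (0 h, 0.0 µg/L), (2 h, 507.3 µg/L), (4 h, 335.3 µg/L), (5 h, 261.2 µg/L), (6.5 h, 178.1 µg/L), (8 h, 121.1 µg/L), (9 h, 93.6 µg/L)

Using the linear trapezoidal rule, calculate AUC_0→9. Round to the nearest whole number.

AUC = 2309 µg/L·h

Trapezoidal AUC_0→9:
  [0→2]: (0.0+507.3)/2 × 2 = 507.3
  [2→4]: (507.3+335.3)/2 × 2 = 842.6
  [4→5]: (335.3+261.2)/2 × 1 = 298.25
  [5→6.5]: (261.2+178.1)/2 × 1.5 = 329.475
  [6.5→8]: (178.1+121.1)/2 × 1.5 = 224.4
  [8→9]: (121.1+93.6)/2 × 1 = 107.35
  Sum = 2309.375 µg/L·h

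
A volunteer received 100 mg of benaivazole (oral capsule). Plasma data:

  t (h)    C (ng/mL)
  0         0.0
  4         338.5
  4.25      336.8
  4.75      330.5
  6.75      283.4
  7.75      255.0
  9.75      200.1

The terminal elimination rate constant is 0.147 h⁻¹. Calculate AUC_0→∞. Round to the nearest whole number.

Trapezoidal AUC_0→9.75:
  [0→4]: (0.0+338.5)/2 × 4 = 677.0
  [4→4.25]: (338.5+336.8)/2 × 0.25 = 84.4125
  [4.25→4.75]: (336.8+330.5)/2 × 0.5 = 166.825
  [4.75→6.75]: (330.5+283.4)/2 × 2 = 613.9
  [6.75→7.75]: (283.4+255.0)/2 × 1 = 269.2
  [7.75→9.75]: (255.0+200.1)/2 × 2 = 455.1
  Sum = 2266.4375 ng/mL·h
Extrapolated tail: C_last / k_e = 200.1 / 0.147 = 1361.224
AUC_0→∞ = 2266.4375 + 1361.224 = 3627.6615 ng/mL·h

AUC = 3628 ng/mL·h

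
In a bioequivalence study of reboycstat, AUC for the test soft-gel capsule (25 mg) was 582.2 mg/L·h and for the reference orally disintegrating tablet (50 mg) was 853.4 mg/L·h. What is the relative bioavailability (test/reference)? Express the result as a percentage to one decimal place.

F_rel = (AUC_test/D_test) / (AUC_ref/D_ref)
      = (582.2/25) / (853.4/50)
      = 23.288 / 17.068 = 1.3644 = 136.44%

F_rel = 136.4%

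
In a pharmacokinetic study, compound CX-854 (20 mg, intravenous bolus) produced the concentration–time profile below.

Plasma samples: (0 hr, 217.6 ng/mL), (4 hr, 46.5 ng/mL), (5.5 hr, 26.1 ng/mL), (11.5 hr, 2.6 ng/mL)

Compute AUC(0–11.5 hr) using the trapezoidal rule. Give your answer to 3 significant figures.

AUC = 669 ng/mL·hr

Trapezoidal AUC_0→11.5:
  [0→4]: (217.6+46.5)/2 × 4 = 528.2
  [4→5.5]: (46.5+26.1)/2 × 1.5 = 54.45
  [5.5→11.5]: (26.1+2.6)/2 × 6 = 86.1
  Sum = 668.75 ng/mL·hr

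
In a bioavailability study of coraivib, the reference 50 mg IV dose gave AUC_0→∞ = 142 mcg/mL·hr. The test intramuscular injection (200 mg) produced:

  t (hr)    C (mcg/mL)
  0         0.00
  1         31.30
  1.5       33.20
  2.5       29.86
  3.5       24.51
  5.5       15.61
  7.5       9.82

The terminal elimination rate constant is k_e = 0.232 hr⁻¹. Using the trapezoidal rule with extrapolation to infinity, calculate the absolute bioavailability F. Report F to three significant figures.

F = 0.349

Trapezoidal AUC_0→7.5 (intramuscular injection):
  [0→1]: (0.00+31.30)/2 × 1 = 15.65
  [1→1.5]: (31.30+33.20)/2 × 0.5 = 16.125
  [1.5→2.5]: (33.20+29.86)/2 × 1 = 31.53
  [2.5→3.5]: (29.86+24.51)/2 × 1 = 27.185
  [3.5→5.5]: (24.51+15.61)/2 × 2 = 40.12
  [5.5→7.5]: (15.61+9.82)/2 × 2 = 25.43
  Sum = 156.04 mcg/mL·hr
Tail: C_last/k_e = 9.82/0.232 = 42.328
AUC_0→∞ (intramuscular injection) = 156.04 + 42.328 = 198.368 mcg/mL·hr
F = (AUC_ev/D_ev)/(AUC_iv/D_iv) = (198.368/200)/(142/50) = 0.99184/2.84 = 0.3492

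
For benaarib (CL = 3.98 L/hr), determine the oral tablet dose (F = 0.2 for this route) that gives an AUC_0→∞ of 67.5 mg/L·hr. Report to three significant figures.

Dose = CL × AUC_0→∞ / F
     = 3.98 × 67.5 / 0.2 = 1343.25 mg

Dose = 1340 mg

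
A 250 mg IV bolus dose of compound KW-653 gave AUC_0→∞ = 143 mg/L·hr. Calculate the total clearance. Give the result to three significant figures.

CL = Dose_iv / AUC_0→∞
   = 250 / 143 = 1.74825 L/hr

CL = 1.75 L/hr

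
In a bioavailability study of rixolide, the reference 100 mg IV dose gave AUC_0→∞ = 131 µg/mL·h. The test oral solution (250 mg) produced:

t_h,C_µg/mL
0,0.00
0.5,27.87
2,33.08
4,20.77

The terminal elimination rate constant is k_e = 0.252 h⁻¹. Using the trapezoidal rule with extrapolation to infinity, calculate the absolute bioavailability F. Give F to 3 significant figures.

F = 0.577

Trapezoidal AUC_0→4 (oral solution):
  [0→0.5]: (0.00+27.87)/2 × 0.5 = 6.9675
  [0.5→2]: (27.87+33.08)/2 × 1.5 = 45.7125
  [2→4]: (33.08+20.77)/2 × 2 = 53.85
  Sum = 106.53 µg/mL·h
Tail: C_last/k_e = 20.77/0.252 = 82.421
AUC_0→∞ (oral solution) = 106.53 + 82.421 = 188.951 µg/mL·h
F = (AUC_ev/D_ev)/(AUC_iv/D_iv) = (188.951/250)/(131/100) = 0.755804/1.31 = 0.5769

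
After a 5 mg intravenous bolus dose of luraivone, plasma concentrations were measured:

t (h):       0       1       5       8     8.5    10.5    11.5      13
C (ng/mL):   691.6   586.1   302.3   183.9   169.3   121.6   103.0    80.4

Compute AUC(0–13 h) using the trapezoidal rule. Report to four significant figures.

Trapezoidal AUC_0→13:
  [0→1]: (691.6+586.1)/2 × 1 = 638.85
  [1→5]: (586.1+302.3)/2 × 4 = 1776.8
  [5→8]: (302.3+183.9)/2 × 3 = 729.3
  [8→8.5]: (183.9+169.3)/2 × 0.5 = 88.3
  [8.5→10.5]: (169.3+121.6)/2 × 2 = 290.9
  [10.5→11.5]: (121.6+103.0)/2 × 1 = 112.3
  [11.5→13]: (103.0+80.4)/2 × 1.5 = 137.55
  Sum = 3774.0 ng/mL·h

AUC = 3774 ng/mL·h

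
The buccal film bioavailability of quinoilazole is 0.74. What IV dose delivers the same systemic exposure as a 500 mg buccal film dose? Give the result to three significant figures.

D_iv = 370 mg

Systemic exposure from an extravascular dose = F × D_ev, so the equivalent IV dose is F × D_ev.
D_iv = F × D_ev = 0.74 × 500 = 370 mg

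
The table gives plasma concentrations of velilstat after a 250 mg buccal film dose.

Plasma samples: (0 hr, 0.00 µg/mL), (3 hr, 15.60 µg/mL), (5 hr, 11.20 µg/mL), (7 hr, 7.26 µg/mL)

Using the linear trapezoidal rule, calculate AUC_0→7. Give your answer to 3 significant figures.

Trapezoidal AUC_0→7:
  [0→3]: (0.00+15.60)/2 × 3 = 23.4
  [3→5]: (15.60+11.20)/2 × 2 = 26.8
  [5→7]: (11.20+7.26)/2 × 2 = 18.46
  Sum = 68.66 µg/mL·hr

AUC = 68.7 µg/mL·hr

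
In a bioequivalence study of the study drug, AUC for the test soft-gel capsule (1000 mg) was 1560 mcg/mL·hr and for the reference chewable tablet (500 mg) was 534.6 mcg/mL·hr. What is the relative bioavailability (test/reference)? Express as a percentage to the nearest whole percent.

F_rel = 146%

F_rel = (AUC_test/D_test) / (AUC_ref/D_ref)
      = (1560/1000) / (534.6/500)
      = 1.56 / 1.0692 = 1.4590 = 145.90%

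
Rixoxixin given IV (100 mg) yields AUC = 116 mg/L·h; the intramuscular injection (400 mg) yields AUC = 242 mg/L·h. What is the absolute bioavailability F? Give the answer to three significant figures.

F = 0.522

F = (AUC_ev / D_ev) / (AUC_iv / D_iv)
  = (242/400) / (116/100)
  = 0.605 / 1.16 = 0.5216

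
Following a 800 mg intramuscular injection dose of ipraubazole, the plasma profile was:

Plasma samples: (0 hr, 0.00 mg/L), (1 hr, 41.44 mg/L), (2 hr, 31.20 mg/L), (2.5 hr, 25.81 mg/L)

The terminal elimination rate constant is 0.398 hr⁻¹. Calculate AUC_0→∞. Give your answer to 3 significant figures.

Trapezoidal AUC_0→2.5:
  [0→1]: (0.00+41.44)/2 × 1 = 20.72
  [1→2]: (41.44+31.20)/2 × 1 = 36.32
  [2→2.5]: (31.20+25.81)/2 × 0.5 = 14.2525
  Sum = 71.2925 mg/L·hr
Extrapolated tail: C_last / k_e = 25.81 / 0.398 = 64.849
AUC_0→∞ = 71.2925 + 64.849 = 136.1415 mg/L·hr

AUC = 136 mg/L·hr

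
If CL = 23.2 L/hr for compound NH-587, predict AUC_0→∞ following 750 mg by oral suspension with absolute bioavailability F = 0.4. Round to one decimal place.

AUC_0→∞ = F × Dose / CL
        = 0.4 × 750 / 23.2 = 12.931 mg/L·hr

AUC = 12.9 mg/L·hr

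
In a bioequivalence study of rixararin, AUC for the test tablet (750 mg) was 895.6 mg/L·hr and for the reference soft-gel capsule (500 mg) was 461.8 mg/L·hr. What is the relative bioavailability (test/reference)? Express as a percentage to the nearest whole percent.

F_rel = 129%

F_rel = (AUC_test/D_test) / (AUC_ref/D_ref)
      = (895.6/750) / (461.8/500)
      = 1.19413 / 0.9236 = 1.2929 = 129.29%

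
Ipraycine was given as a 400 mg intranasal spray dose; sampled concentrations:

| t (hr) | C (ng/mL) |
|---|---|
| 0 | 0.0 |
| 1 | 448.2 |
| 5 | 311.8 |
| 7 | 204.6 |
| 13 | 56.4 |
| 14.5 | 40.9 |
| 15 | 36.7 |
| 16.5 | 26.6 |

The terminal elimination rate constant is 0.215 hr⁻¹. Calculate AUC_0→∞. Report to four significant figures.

AUC = 3307 ng/mL·hr

Trapezoidal AUC_0→16.5:
  [0→1]: (0.0+448.2)/2 × 1 = 224.1
  [1→5]: (448.2+311.8)/2 × 4 = 1520.0
  [5→7]: (311.8+204.6)/2 × 2 = 516.4
  [7→13]: (204.6+56.4)/2 × 6 = 783.0
  [13→14.5]: (56.4+40.9)/2 × 1.5 = 72.975
  [14.5→15]: (40.9+36.7)/2 × 0.5 = 19.4
  [15→16.5]: (36.7+26.6)/2 × 1.5 = 47.475
  Sum = 3183.35 ng/mL·hr
Extrapolated tail: C_last / k_e = 26.6 / 0.215 = 123.721
AUC_0→∞ = 3183.35 + 123.721 = 3307.071 ng/mL·hr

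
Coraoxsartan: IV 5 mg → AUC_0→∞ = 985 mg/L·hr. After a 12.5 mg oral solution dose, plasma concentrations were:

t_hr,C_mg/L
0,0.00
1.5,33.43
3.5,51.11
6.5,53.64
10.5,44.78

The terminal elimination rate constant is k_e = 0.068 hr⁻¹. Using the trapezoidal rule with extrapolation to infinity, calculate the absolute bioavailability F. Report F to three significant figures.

Trapezoidal AUC_0→10.5 (oral solution):
  [0→1.5]: (0.00+33.43)/2 × 1.5 = 25.0725
  [1.5→3.5]: (33.43+51.11)/2 × 2 = 84.54
  [3.5→6.5]: (51.11+53.64)/2 × 3 = 157.125
  [6.5→10.5]: (53.64+44.78)/2 × 4 = 196.84
  Sum = 463.5775 mg/L·hr
Tail: C_last/k_e = 44.78/0.068 = 658.529
AUC_0→∞ (oral solution) = 463.5775 + 658.529 = 1122.1065 mg/L·hr
F = (AUC_ev/D_ev)/(AUC_iv/D_iv) = (1122.1065/12.5)/(985/5) = 89.76852/197 = 0.4557

F = 0.456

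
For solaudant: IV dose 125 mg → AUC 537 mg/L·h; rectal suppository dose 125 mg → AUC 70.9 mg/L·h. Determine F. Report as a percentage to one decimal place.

F = (AUC_ev / D_ev) / (AUC_iv / D_iv)
  = (70.9/125) / (537/125)
  = 0.5672 / 4.296 = 0.1320
  = 13.20%

F = 13.2%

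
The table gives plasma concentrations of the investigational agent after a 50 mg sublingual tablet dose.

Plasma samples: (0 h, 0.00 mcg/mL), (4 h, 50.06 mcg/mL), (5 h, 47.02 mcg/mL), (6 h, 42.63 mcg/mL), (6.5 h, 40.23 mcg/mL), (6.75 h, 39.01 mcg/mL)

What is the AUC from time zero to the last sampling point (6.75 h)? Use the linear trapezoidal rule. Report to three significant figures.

Trapezoidal AUC_0→6.75:
  [0→4]: (0.00+50.06)/2 × 4 = 100.12
  [4→5]: (50.06+47.02)/2 × 1 = 48.54
  [5→6]: (47.02+42.63)/2 × 1 = 44.825
  [6→6.5]: (42.63+40.23)/2 × 0.5 = 20.715
  [6.5→6.75]: (40.23+39.01)/2 × 0.25 = 9.905
  Sum = 224.105 mcg/mL·h

AUC = 224 mcg/mL·h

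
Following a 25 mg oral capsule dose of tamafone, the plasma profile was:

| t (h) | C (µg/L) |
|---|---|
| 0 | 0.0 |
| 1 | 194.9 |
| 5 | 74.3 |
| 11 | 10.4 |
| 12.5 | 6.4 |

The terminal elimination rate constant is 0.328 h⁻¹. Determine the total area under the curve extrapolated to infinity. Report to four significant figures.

Trapezoidal AUC_0→12.5:
  [0→1]: (0.0+194.9)/2 × 1 = 97.45
  [1→5]: (194.9+74.3)/2 × 4 = 538.4
  [5→11]: (74.3+10.4)/2 × 6 = 254.1
  [11→12.5]: (10.4+6.4)/2 × 1.5 = 12.6
  Sum = 902.55 µg/L·h
Extrapolated tail: C_last / k_e = 6.4 / 0.328 = 19.512
AUC_0→∞ = 902.55 + 19.512 = 922.062 µg/L·h

AUC = 922.1 µg/L·h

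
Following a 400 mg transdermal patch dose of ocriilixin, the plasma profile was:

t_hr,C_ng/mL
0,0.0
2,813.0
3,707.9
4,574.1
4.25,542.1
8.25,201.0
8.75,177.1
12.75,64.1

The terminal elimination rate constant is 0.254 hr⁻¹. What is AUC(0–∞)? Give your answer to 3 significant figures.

Trapezoidal AUC_0→12.75:
  [0→2]: (0.0+813.0)/2 × 2 = 813.0
  [2→3]: (813.0+707.9)/2 × 1 = 760.45
  [3→4]: (707.9+574.1)/2 × 1 = 641.0
  [4→4.25]: (574.1+542.1)/2 × 0.25 = 139.525
  [4.25→8.25]: (542.1+201.0)/2 × 4 = 1486.2
  [8.25→8.75]: (201.0+177.1)/2 × 0.5 = 94.525
  [8.75→12.75]: (177.1+64.1)/2 × 4 = 482.4
  Sum = 4417.1 ng/mL·hr
Extrapolated tail: C_last / k_e = 64.1 / 0.254 = 252.362
AUC_0→∞ = 4417.1 + 252.362 = 4669.462 ng/mL·hr

AUC = 4670 ng/mL·hr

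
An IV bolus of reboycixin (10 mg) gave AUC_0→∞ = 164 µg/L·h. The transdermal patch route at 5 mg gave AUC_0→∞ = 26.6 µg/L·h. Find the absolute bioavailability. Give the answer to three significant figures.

F = (AUC_ev / D_ev) / (AUC_iv / D_iv)
  = (26.6/5) / (164/10)
  = 5.32 / 16.4 = 0.3244

F = 0.324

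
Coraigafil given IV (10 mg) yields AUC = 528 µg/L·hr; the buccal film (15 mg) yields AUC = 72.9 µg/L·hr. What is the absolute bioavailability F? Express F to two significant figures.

F = (AUC_ev / D_ev) / (AUC_iv / D_iv)
  = (72.9/15) / (528/10)
  = 4.86 / 52.8 = 0.0920

F = 0.092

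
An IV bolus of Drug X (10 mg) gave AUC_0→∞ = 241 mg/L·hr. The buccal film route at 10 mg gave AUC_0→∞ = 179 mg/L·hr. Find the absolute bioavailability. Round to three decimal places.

F = 0.743

F = (AUC_ev / D_ev) / (AUC_iv / D_iv)
  = (179/10) / (241/10)
  = 17.9 / 24.1 = 0.7427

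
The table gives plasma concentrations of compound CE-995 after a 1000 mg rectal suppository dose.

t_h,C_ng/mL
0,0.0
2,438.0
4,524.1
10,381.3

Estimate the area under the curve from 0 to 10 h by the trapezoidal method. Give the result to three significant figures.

AUC = 4120 ng/mL·h

Trapezoidal AUC_0→10:
  [0→2]: (0.0+438.0)/2 × 2 = 438.0
  [2→4]: (438.0+524.1)/2 × 2 = 962.1
  [4→10]: (524.1+381.3)/2 × 6 = 2716.2
  Sum = 4116.3 ng/mL·h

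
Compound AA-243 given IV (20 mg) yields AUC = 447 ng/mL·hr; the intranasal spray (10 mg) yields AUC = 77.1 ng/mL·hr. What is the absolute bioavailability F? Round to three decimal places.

F = (AUC_ev / D_ev) / (AUC_iv / D_iv)
  = (77.1/10) / (447/20)
  = 7.71 / 22.35 = 0.3450

F = 0.345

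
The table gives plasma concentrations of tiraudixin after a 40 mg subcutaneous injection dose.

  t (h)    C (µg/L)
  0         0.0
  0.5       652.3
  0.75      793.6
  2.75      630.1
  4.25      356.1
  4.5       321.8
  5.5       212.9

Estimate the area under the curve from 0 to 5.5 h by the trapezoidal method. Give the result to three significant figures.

AUC = 2860 µg/L·h

Trapezoidal AUC_0→5.5:
  [0→0.5]: (0.0+652.3)/2 × 0.5 = 163.075
  [0.5→0.75]: (652.3+793.6)/2 × 0.25 = 180.7375
  [0.75→2.75]: (793.6+630.1)/2 × 2 = 1423.7
  [2.75→4.25]: (630.1+356.1)/2 × 1.5 = 739.65
  [4.25→4.5]: (356.1+321.8)/2 × 0.25 = 84.7375
  [4.5→5.5]: (321.8+212.9)/2 × 1 = 267.35
  Sum = 2859.25 µg/L·h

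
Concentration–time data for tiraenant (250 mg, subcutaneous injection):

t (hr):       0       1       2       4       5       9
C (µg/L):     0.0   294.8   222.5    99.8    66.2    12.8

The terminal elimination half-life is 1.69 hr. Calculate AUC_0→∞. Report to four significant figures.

Trapezoidal AUC_0→9:
  [0→1]: (0.0+294.8)/2 × 1 = 147.4
  [1→2]: (294.8+222.5)/2 × 1 = 258.65
  [2→4]: (222.5+99.8)/2 × 2 = 322.3
  [4→5]: (99.8+66.2)/2 × 1 = 83.0
  [5→9]: (66.2+12.8)/2 × 4 = 158.0
  Sum = 969.35 µg/L·hr
k_e = ln2 / t½ = 0.693147 / 1.69 = 0.4101 hr^-1
Extrapolated tail: C_last / k_e = 12.8 / 0.4101 = 31.212
AUC_0→∞ = 969.35 + 31.212 = 1000.562 µg/L·hr

AUC = 1001 µg/L·hr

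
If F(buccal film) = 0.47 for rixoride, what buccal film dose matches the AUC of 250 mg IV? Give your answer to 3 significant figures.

For equal systemic exposure: F × D_ev = D_iv
D_ev = D_iv / F = 250 / 0.47 = 531.915 mg

D_buccal = 532 mg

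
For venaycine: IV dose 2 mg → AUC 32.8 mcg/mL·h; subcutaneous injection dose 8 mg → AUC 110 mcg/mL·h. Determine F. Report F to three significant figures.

F = 0.838

F = (AUC_ev / D_ev) / (AUC_iv / D_iv)
  = (110/8) / (32.8/2)
  = 13.75 / 16.4 = 0.8384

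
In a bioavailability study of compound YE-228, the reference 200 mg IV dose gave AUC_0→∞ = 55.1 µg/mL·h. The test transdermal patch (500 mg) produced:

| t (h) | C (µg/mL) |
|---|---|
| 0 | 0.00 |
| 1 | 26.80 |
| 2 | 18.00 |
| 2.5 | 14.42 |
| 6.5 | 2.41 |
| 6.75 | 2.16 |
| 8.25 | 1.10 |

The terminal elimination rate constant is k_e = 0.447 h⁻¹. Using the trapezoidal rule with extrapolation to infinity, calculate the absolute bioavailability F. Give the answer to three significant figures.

Trapezoidal AUC_0→8.25 (transdermal patch):
  [0→1]: (0.00+26.80)/2 × 1 = 13.4
  [1→2]: (26.80+18.00)/2 × 1 = 22.4
  [2→2.5]: (18.00+14.42)/2 × 0.5 = 8.105
  [2.5→6.5]: (14.42+2.41)/2 × 4 = 33.66
  [6.5→6.75]: (2.41+2.16)/2 × 0.25 = 0.57125
  [6.75→8.25]: (2.16+1.10)/2 × 1.5 = 2.445
  Sum = 80.58125 µg/mL·h
Tail: C_last/k_e = 1.10/0.447 = 2.461
AUC_0→∞ (transdermal patch) = 80.58125 + 2.461 = 83.04225 µg/mL·h
F = (AUC_ev/D_ev)/(AUC_iv/D_iv) = (83.04225/500)/(55.1/200) = 0.1660845/0.2755 = 0.6028

F = 0.603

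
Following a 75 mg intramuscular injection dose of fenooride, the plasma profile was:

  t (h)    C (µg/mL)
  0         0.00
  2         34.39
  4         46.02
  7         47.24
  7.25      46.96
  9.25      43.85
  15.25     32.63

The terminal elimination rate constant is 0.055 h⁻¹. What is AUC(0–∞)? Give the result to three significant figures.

Trapezoidal AUC_0→15.25:
  [0→2]: (0.00+34.39)/2 × 2 = 34.39
  [2→4]: (34.39+46.02)/2 × 2 = 80.41
  [4→7]: (46.02+47.24)/2 × 3 = 139.89
  [7→7.25]: (47.24+46.96)/2 × 0.25 = 11.775
  [7.25→9.25]: (46.96+43.85)/2 × 2 = 90.81
  [9.25→15.25]: (43.85+32.63)/2 × 6 = 229.44
  Sum = 586.715 µg/mL·h
Extrapolated tail: C_last / k_e = 32.63 / 0.055 = 593.273
AUC_0→∞ = 586.715 + 593.273 = 1179.988 µg/mL·h

AUC = 1180 µg/mL·h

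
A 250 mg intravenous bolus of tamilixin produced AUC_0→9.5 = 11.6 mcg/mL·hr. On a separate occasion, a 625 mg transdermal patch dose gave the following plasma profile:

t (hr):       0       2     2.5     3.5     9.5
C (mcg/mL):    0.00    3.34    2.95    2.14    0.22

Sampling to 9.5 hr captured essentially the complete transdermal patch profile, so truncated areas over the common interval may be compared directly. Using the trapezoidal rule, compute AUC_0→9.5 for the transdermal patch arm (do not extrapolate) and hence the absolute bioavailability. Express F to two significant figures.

Trapezoidal AUC_0→9.5 (transdermal patch):
  [0→2]: (0.00+3.34)/2 × 2 = 3.34
  [2→2.5]: (3.34+2.95)/2 × 0.5 = 1.5725
  [2.5→3.5]: (2.95+2.14)/2 × 1 = 2.545
  [3.5→9.5]: (2.14+0.22)/2 × 6 = 7.08
  Sum = 14.5375 mcg/mL·hr
F = (AUC_ev/D_ev)/(AUC_iv/D_iv) = (14.5375/625)/(11.6/250) = 0.02326/0.0464 = 0.5013

F = 0.50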